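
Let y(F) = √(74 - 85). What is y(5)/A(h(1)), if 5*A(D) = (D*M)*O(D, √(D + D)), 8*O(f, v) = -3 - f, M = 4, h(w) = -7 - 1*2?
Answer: -5*I*√11/27 ≈ -0.61419*I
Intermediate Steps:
h(w) = -9 (h(w) = -7 - 2 = -9)
O(f, v) = -3/8 - f/8 (O(f, v) = (-3 - f)/8 = -3/8 - f/8)
A(D) = 4*D*(-3/8 - D/8)/5 (A(D) = ((D*4)*(-3/8 - D/8))/5 = ((4*D)*(-3/8 - D/8))/5 = (4*D*(-3/8 - D/8))/5 = 4*D*(-3/8 - D/8)/5)
y(F) = I*√11 (y(F) = √(-11) = I*√11)
y(5)/A(h(1)) = (I*√11)/((-⅒*(-9)*(3 - 9))) = (I*√11)/((-⅒*(-9)*(-6))) = (I*√11)/(-27/5) = (I*√11)*(-5/27) = -5*I*√11/27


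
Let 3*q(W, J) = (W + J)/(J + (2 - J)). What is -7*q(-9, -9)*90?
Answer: 1890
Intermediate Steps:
q(W, J) = J/6 + W/6 (q(W, J) = ((W + J)/(J + (2 - J)))/3 = ((J + W)/2)/3 = ((J + W)*(1/2))/3 = (J/2 + W/2)/3 = J/6 + W/6)
-7*q(-9, -9)*90 = -7*((1/6)*(-9) + (1/6)*(-9))*90 = -7*(-3/2 - 3/2)*90 = -7*(-3)*90 = 21*90 = 1890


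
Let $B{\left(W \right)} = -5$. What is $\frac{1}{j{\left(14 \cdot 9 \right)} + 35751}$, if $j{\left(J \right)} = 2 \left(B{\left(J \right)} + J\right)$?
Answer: $\frac{1}{35993} \approx 2.7783 \cdot 10^{-5}$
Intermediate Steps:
$j{\left(J \right)} = -10 + 2 J$ ($j{\left(J \right)} = 2 \left(-5 + J\right) = -10 + 2 J$)
$\frac{1}{j{\left(14 \cdot 9 \right)} + 35751} = \frac{1}{\left(-10 + 2 \cdot 14 \cdot 9\right) + 35751} = \frac{1}{\left(-10 + 2 \cdot 126\right) + 35751} = \frac{1}{\left(-10 + 252\right) + 35751} = \frac{1}{242 + 35751} = \frac{1}{35993}$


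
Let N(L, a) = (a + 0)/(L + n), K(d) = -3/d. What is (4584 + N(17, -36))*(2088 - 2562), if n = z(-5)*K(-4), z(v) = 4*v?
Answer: -2164284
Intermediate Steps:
n = -15 (n = (4*(-5))*(-3/(-4)) = -(-60)*(-1)/4 = -20*3/4 = -15)
N(L, a) = a/(-15 + L) (N(L, a) = (a + 0)/(L - 15) = a/(-15 + L))
(4584 + N(17, -36))*(2088 - 2562) = (4584 - 36/(-15 + 17))*(2088 - 2562) = (4584 - 36/2)*(-474) = (4584 - 36*1/2)*(-474) = (4584 - 18)*(-474) = 4566*(-474) = -2164284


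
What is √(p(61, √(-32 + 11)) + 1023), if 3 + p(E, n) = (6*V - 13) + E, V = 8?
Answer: 6*√31 ≈ 33.407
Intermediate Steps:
p(E, n) = 32 + E (p(E, n) = -3 + ((6*8 - 13) + E) = -3 + ((48 - 13) + E) = -3 + (35 + E) = 32 + E)
√(p(61, √(-32 + 11)) + 1023) = √((32 + 61) + 1023) = √(93 + 1023) = √1116 = 6*√31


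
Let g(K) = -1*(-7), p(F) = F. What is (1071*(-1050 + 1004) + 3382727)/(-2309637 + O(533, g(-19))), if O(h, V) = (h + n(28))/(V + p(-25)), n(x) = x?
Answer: -20000766/13858009 ≈ -1.4433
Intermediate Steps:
g(K) = 7
O(h, V) = (28 + h)/(-25 + V) (O(h, V) = (h + 28)/(V - 25) = (28 + h)/(-25 + V))
(1071*(-1050 + 1004) + 3382727)/(-2309637 + O(533, g(-19))) = (1071*(-1050 + 1004) + 3382727)/(-2309637 + (28 + 533)/(-25 + 7)) = (1071*(-46) + 3382727)/(-2309637 + 561/(-18)) = (-49266 + 3382727)/(-2309637 - 1/18*561) = 3333461/(-2309637 - 187/6) = 3333461/(-13858009/6) = 3333461*(-6/13858009) = -20000766/13858009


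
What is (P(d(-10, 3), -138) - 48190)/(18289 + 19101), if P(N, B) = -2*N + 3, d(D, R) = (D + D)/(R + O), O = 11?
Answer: -337289/261730 ≈ -1.2887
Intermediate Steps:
d(D, R) = 2*D/(11 + R) (d(D, R) = (D + D)/(R + 11) = (2*D)/(11 + R) = 2*D/(11 + R))
P(N, B) = 3 - 2*N
(P(d(-10, 3), -138) - 48190)/(18289 + 19101) = ((3 - 4*(-10)/(11 + 3)) - 48190)/(18289 + 19101) = ((3 - 4*(-10)/14) - 48190)/37390 = ((3 - 4*(-10)/14) - 48190)*(1/37390) = ((3 - 2*(-10/7)) - 48190)*(1/37390) = ((3 + 20/7) - 48190)*(1/37390) = (41/7 - 48190)*(1/37390) = -337289/7*1/37390 = -337289/261730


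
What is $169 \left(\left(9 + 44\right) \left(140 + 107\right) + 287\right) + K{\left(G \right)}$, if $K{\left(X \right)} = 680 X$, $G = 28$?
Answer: $2279922$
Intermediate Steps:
$169 \left(\left(9 + 44\right) \left(140 + 107\right) + 287\right) + K{\left(G \right)} = 169 \left(\left(9 + 44\right) \left(140 + 107\right) + 287\right) + 680 \cdot 28 = 169 \left(53 \cdot 247 + 287\right) + 19040 = 169 \left(13091 + 287\right) + 19040 = 169 \cdot 13378 + 19040 = 2260882 + 19040 = 2279922$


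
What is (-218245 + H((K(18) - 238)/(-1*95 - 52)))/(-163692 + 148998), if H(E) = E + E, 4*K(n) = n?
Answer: 16040774/1080009 ≈ 14.852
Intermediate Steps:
K(n) = n/4
H(E) = 2*E
(-218245 + H((K(18) - 238)/(-1*95 - 52)))/(-163692 + 148998) = (-218245 + 2*(((¼)*18 - 238)/(-1*95 - 52)))/(-163692 + 148998) = (-218245 + 2*((9/2 - 238)/(-95 - 52)))/(-14694) = (-218245 + 2*(-467/2/(-147)))*(-1/14694) = (-218245 + 2*(-467/2*(-1/147)))*(-1/14694) = (-218245 + 2*(467/294))*(-1/14694) = (-218245 + 467/147)*(-1/14694) = -32081548/147*(-1/14694) = 16040774/1080009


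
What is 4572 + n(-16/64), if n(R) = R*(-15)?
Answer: 18303/4 ≈ 4575.8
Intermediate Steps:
n(R) = -15*R
4572 + n(-16/64) = 4572 - (-240)/64 = 4572 - 15*(-1/4) = 4572 + 15/4 = 18303/4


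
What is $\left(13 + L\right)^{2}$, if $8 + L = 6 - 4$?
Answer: $49$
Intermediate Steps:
$L = -6$ ($L = -8 + \left(6 - 4\right) = -8 + 2 = -6$)
$\left(13 + L\right)^{2} = \left(13 - 6\right)^{2} = 7^{2} = 49$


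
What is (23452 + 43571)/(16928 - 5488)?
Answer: 6093/1040 ≈ 5.8587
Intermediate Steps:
(23452 + 43571)/(16928 - 5488) = 67023/11440 = 67023*(1/11440) = 6093/1040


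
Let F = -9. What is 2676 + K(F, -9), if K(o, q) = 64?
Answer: 2740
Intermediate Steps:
2676 + K(F, -9) = 2676 + 64 = 2740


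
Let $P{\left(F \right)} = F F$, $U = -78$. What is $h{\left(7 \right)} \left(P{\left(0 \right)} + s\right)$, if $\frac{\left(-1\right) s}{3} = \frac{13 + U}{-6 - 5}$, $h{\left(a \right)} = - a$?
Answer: $\frac{1365}{11} \approx 124.09$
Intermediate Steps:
$s = - \frac{195}{11}$ ($s = - 3 \frac{13 - 78}{-6 - 5} = - 3 \left(- \frac{65}{-11}\right) = - 3 \left(\left(-65\right) \left(- \frac{1}{11}\right)\right) = \left(-3\right) \frac{65}{11} = - \frac{195}{11} \approx -17.727$)
$P{\left(F \right)} = F^{2}$
$h{\left(7 \right)} \left(P{\left(0 \right)} + s\right) = \left(-1\right) 7 \left(0^{2} - \frac{195}{11}\right) = - 7 \left(0 - \frac{195}{11}\right) = \left(-7\right) \left(- \frac{195}{11}\right) = \frac{1365}{11}$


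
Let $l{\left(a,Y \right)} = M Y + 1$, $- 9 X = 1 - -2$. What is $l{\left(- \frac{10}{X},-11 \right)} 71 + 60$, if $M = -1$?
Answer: $912$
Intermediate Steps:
$X = - \frac{1}{3}$ ($X = - \frac{1 - -2}{9} = - \frac{1 + 2}{9} = \left(- \frac{1}{9}\right) 3 = - \frac{1}{3} \approx -0.33333$)
$l{\left(a,Y \right)} = 1 - Y$ ($l{\left(a,Y \right)} = - Y + 1 = 1 - Y$)
$l{\left(- \frac{10}{X},-11 \right)} 71 + 60 = \left(1 - -11\right) 71 + 60 = \left(1 + 11\right) 71 + 60 = 12 \cdot 71 + 60 = 852 + 60 = 912$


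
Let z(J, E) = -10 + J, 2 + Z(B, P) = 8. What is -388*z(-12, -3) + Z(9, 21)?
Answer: 8542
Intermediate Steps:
Z(B, P) = 6 (Z(B, P) = -2 + 8 = 6)
-388*z(-12, -3) + Z(9, 21) = -388*(-10 - 12) + 6 = -388*(-22) + 6 = 8536 + 6 = 8542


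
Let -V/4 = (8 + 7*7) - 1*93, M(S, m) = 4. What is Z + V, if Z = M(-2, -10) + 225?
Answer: 373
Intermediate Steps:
Z = 229 (Z = 4 + 225 = 229)
V = 144 (V = -4*((8 + 7*7) - 1*93) = -4*((8 + 49) - 93) = -4*(57 - 93) = -4*(-36) = 144)
Z + V = 229 + 144 = 373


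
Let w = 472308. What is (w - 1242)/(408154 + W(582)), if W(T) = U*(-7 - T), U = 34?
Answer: 78511/64688 ≈ 1.2137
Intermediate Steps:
W(T) = -238 - 34*T (W(T) = 34*(-7 - T) = -238 - 34*T)
(w - 1242)/(408154 + W(582)) = (472308 - 1242)/(408154 + (-238 - 34*582)) = 471066/(408154 + (-238 - 19788)) = 471066/(408154 - 20026) = 471066/388128 = 471066*(1/388128) = 78511/64688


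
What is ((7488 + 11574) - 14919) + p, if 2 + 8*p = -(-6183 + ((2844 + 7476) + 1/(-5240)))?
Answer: 151986201/41920 ≈ 3625.6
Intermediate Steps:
p = -21688359/41920 (p = -¼ + (-(-6183 + ((2844 + 7476) + 1/(-5240))))/8 = -¼ + (-(-6183 + (10320 - 1/5240)))/8 = -¼ + (-(-6183 + 54076799/5240))/8 = -¼ + (-1*21677879/5240)/8 = -¼ + (⅛)*(-21677879/5240) = -¼ - 21677879/41920 = -21688359/41920 ≈ -517.38)
((7488 + 11574) - 14919) + p = ((7488 + 11574) - 14919) - 21688359/41920 = (19062 - 14919) - 21688359/41920 = 4143 - 21688359/41920 = 151986201/41920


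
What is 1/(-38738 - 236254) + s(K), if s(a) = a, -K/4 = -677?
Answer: 744678335/274992 ≈ 2708.0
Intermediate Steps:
K = 2708 (K = -4*(-677) = 2708)
1/(-38738 - 236254) + s(K) = 1/(-38738 - 236254) + 2708 = 1/(-274992) + 2708 = -1/274992 + 2708 = 744678335/274992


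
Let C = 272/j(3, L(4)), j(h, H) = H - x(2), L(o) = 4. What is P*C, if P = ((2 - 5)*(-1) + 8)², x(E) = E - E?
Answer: 8228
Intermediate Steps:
x(E) = 0
j(h, H) = H (j(h, H) = H - 1*0 = H + 0 = H)
P = 121 (P = (-3*(-1) + 8)² = (3 + 8)² = 11² = 121)
C = 68 (C = 272/4 = 272*(¼) = 68)
P*C = 121*68 = 8228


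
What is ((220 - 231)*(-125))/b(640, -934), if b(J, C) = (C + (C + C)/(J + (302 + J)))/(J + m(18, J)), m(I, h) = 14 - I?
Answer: -5240375/5604 ≈ -935.11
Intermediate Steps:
b(J, C) = (C + 2*C/(302 + 2*J))/(-4 + J) (b(J, C) = (C + (C + C)/(J + (302 + J)))/(J + (14 - 1*18)) = (C + (2*C)/(302 + 2*J))/(J + (14 - 18)) = (C + 2*C/(302 + 2*J))/(J - 4) = (C + 2*C/(302 + 2*J))/(-4 + J))
((220 - 231)*(-125))/b(640, -934) = ((220 - 231)*(-125))/((-934*(152 + 640)/(-604 + 640² + 147*640))) = (-11*(-125))/((-934*792/(-604 + 409600 + 94080))) = 1375/((-934*792/503076)) = 1375/((-934*1/503076*792)) = 1375/(-61644/41923) = 1375*(-41923/61644) = -5240375/5604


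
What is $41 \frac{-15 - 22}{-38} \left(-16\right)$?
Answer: $- \frac{12136}{19} \approx -638.74$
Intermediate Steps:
$41 \frac{-15 - 22}{-38} \left(-16\right) = 41 \left(\left(-37\right) \left(- \frac{1}{38}\right)\right) \left(-16\right) = 41 \cdot \frac{37}{38} \left(-16\right) = \frac{1517}{38} \left(-16\right) = - \frac{12136}{19}$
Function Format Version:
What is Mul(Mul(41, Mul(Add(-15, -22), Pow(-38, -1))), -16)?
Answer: Rational(-12136, 19) ≈ -638.74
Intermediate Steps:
Mul(Mul(41, Mul(Add(-15, -22), Pow(-38, -1))), -16) = Mul(Mul(41, Mul(-37, Rational(-1, 38))), -16) = Mul(Mul(41, Rational(37, 38)), -16) = Mul(Rational(1517, 38), -16) = Rational(-12136, 19)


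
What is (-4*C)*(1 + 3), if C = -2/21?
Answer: 32/21 ≈ 1.5238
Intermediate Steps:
C = -2/21 (C = -2*1/21 = -2/21 ≈ -0.095238)
(-4*C)*(1 + 3) = (-4*(-2/21))*(1 + 3) = (8/21)*4 = 32/21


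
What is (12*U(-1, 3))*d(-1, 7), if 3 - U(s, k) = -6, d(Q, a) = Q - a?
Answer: -864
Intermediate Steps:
U(s, k) = 9 (U(s, k) = 3 - 1*(-6) = 3 + 6 = 9)
(12*U(-1, 3))*d(-1, 7) = (12*9)*(-1 - 1*7) = 108*(-1 - 7) = 108*(-8) = -864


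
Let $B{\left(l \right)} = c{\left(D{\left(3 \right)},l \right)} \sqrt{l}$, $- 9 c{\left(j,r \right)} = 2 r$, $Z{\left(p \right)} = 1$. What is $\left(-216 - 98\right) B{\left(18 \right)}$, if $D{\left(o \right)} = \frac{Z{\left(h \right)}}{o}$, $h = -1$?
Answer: $3768 \sqrt{2} \approx 5328.8$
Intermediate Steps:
$D{\left(o \right)} = \frac{1}{o}$ ($D{\left(o \right)} = 1 \frac{1}{o} = \frac{1}{o}$)
$c{\left(j,r \right)} = - \frac{2 r}{9}$
$B{\left(l \right)} = - \frac{2 l^{\frac{3}{2}}}{9}$ ($B{\left(l \right)} = - \frac{2 l}{9} \sqrt{l} = - \frac{2 l^{\frac{3}{2}}}{9}$)
$\left(-216 - 98\right) B{\left(18 \right)} = \left(-216 - 98\right) \left(- \frac{2 \cdot 18^{\frac{3}{2}}}{9}\right) = - 314 \left(- \frac{2 \cdot 54 \sqrt{2}}{9}\right) = - 314 \left(- 12 \sqrt{2}\right) = 3768 \sqrt{2}$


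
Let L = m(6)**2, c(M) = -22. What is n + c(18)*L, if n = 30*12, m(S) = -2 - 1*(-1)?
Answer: 338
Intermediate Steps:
m(S) = -1 (m(S) = -2 + 1 = -1)
n = 360
L = 1 (L = (-1)**2 = 1)
n + c(18)*L = 360 - 22*1 = 360 - 22 = 338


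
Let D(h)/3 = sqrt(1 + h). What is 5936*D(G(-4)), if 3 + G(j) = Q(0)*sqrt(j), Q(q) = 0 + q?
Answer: 17808*I*sqrt(2) ≈ 25184.0*I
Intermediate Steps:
Q(q) = q
G(j) = -3 (G(j) = -3 + 0*sqrt(j) = -3 + 0 = -3)
D(h) = 3*sqrt(1 + h)
5936*D(G(-4)) = 5936*(3*sqrt(1 - 3)) = 5936*(3*sqrt(-2)) = 5936*(3*(I*sqrt(2))) = 5936*(3*I*sqrt(2)) = 17808*I*sqrt(2)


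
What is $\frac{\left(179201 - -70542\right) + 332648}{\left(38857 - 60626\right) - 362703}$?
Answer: $- \frac{582391}{384472} \approx -1.5148$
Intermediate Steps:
$\frac{\left(179201 - -70542\right) + 332648}{\left(38857 - 60626\right) - 362703} = \frac{\left(179201 + 70542\right) + 332648}{-21769 - 362703} = \frac{249743 + 332648}{-384472} = 582391 \left(- \frac{1}{384472}\right) = - \frac{582391}{384472}$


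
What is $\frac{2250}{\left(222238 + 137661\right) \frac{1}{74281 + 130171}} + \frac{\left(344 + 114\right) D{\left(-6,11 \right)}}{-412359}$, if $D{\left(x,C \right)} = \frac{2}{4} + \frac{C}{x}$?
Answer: $\frac{569077109643968}{445222775223} \approx 1278.2$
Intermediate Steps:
$D{\left(x,C \right)} = \frac{1}{2} + \frac{C}{x}$ ($D{\left(x,C \right)} = 2 \cdot \frac{1}{4} + \frac{C}{x} = \frac{1}{2} + \frac{C}{x}$)
$\frac{2250}{\left(222238 + 137661\right) \frac{1}{74281 + 130171}} + \frac{\left(344 + 114\right) D{\left(-6,11 \right)}}{-412359} = \frac{2250}{\left(222238 + 137661\right) \frac{1}{74281 + 130171}} + \frac{\left(344 + 114\right) \frac{11 + \frac{1}{2} \left(-6\right)}{-6}}{-412359} = \frac{2250}{359899 \cdot \frac{1}{204452}} + 458 \left(- \frac{11 - 3}{6}\right) \left(- \frac{1}{412359}\right) = \frac{2250}{359899 \cdot \frac{1}{204452}} + 458 \left(\left(- \frac{1}{6}\right) 8\right) \left(- \frac{1}{412359}\right) = \frac{2250}{\frac{359899}{204452}} + 458 \left(- \frac{4}{3}\right) \left(- \frac{1}{412359}\right) = 2250 \cdot \frac{204452}{359899} - - \frac{1832}{1237077} = \frac{460017000}{359899} + \frac{1832}{1237077} = \frac{569077109643968}{445222775223}$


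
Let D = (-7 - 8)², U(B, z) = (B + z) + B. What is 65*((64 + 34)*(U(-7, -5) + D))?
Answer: 1312220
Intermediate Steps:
U(B, z) = z + 2*B
D = 225 (D = (-15)² = 225)
65*((64 + 34)*(U(-7, -5) + D)) = 65*((64 + 34)*((-5 + 2*(-7)) + 225)) = 65*(98*((-5 - 14) + 225)) = 65*(98*(-19 + 225)) = 65*(98*206) = 65*20188 = 1312220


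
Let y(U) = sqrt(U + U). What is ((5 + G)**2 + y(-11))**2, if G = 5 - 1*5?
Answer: (25 + I*sqrt(22))**2 ≈ 603.0 + 234.52*I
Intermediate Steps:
y(U) = sqrt(2)*sqrt(U) (y(U) = sqrt(2*U) = sqrt(2)*sqrt(U))
G = 0 (G = 5 - 5 = 0)
((5 + G)**2 + y(-11))**2 = ((5 + 0)**2 + sqrt(2)*sqrt(-11))**2 = (5**2 + sqrt(2)*(I*sqrt(11)))**2 = (25 + I*sqrt(22))**2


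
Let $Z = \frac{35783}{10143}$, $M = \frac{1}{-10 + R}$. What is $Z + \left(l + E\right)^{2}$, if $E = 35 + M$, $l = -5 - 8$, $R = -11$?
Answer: $\frac{4923766}{10143} \approx 485.44$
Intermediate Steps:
$M = - \frac{1}{21}$ ($M = \frac{1}{-10 - 11} = \frac{1}{-21} = - \frac{1}{21} \approx -0.047619$)
$l = -13$ ($l = -5 - 8 = -13$)
$Z = \frac{35783}{10143}$ ($Z = 35783 \cdot \frac{1}{10143} = \frac{35783}{10143} \approx 3.5279$)
$E = \frac{734}{21}$ ($E = 35 - \frac{1}{21} = \frac{734}{21} \approx 34.952$)
$Z + \left(l + E\right)^{2} = \frac{35783}{10143} + \left(-13 + \frac{734}{21}\right)^{2} = \frac{35783}{10143} + \left(\frac{461}{21}\right)^{2} = \frac{35783}{10143} + \frac{212521}{441} = \frac{4923766}{10143}$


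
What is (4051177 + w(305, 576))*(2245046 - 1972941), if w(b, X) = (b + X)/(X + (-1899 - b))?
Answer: 1794618262903875/1628 ≈ 1.1023e+12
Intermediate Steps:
w(b, X) = (X + b)/(-1899 + X - b)
(4051177 + w(305, 576))*(2245046 - 1972941) = (4051177 + (-1*576 - 1*305)/(1899 + 305 - 1*576))*(2245046 - 1972941) = (4051177 + (-576 - 305)/(1899 + 305 - 576))*272105 = (4051177 - 881/1628)*272105 = (6595315275/1628)*272105 = 1794618262903875/1628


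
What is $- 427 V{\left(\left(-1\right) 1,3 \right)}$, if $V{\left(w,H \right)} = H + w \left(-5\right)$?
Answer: $-3416$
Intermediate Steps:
$V{\left(w,H \right)} = H - 5 w$
$- 427 V{\left(\left(-1\right) 1,3 \right)} = - 427 \left(3 - 5 \left(\left(-1\right) 1\right)\right) = - 427 \left(3 - -5\right) = - 427 \left(3 + 5\right) = \left(-427\right) 8 = -3416$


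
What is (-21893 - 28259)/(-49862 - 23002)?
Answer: 6269/9108 ≈ 0.68830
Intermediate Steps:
(-21893 - 28259)/(-49862 - 23002) = -50152/(-72864) = -50152*(-1/72864) = 6269/9108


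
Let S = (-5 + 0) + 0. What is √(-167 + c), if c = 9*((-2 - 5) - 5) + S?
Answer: 2*I*√70 ≈ 16.733*I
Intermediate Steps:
S = -5 (S = -5 + 0 = -5)
c = -113 (c = 9*((-2 - 5) - 5) - 5 = 9*(-7 - 5) - 5 = 9*(-12) - 5 = -108 - 5 = -113)
√(-167 + c) = √(-167 - 113) = √(-280) = 2*I*√70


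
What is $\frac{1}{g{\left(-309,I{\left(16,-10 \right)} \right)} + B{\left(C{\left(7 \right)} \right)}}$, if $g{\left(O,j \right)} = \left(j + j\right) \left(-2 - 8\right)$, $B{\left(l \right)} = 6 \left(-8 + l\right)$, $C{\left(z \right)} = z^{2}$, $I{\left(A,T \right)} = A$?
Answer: $- \frac{1}{74} \approx -0.013514$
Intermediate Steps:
$B{\left(l \right)} = -48 + 6 l$
$g{\left(O,j \right)} = - 20 j$ ($g{\left(O,j \right)} = 2 j \left(-10\right) = - 20 j$)
$\frac{1}{g{\left(-309,I{\left(16,-10 \right)} \right)} + B{\left(C{\left(7 \right)} \right)}} = \frac{1}{\left(-20\right) 16 - \left(48 - 6 \cdot 7^{2}\right)} = \frac{1}{-320 + \left(-48 + 6 \cdot 49\right)} = \frac{1}{-320 + \left(-48 + 294\right)} = \frac{1}{-320 + 246} = \frac{1}{-74} = - \frac{1}{74}$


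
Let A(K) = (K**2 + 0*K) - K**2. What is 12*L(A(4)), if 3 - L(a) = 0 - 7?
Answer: 120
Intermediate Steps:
A(K) = 0 (A(K) = (K**2 + 0) - K**2 = K**2 - K**2 = 0)
L(a) = 10 (L(a) = 3 - (0 - 7) = 3 - 1*(-7) = 3 + 7 = 10)
12*L(A(4)) = 12*10 = 120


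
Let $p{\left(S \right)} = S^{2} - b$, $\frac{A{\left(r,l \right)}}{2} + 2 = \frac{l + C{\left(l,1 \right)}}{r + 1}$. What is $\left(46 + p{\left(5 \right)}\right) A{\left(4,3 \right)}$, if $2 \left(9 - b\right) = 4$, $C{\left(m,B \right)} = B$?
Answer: $- \frac{768}{5} \approx -153.6$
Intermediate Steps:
$b = 7$ ($b = 9 - 2 = 7$)
$A{\left(r,l \right)} = -4 + \frac{2 \left(1 + l\right)}{1 + r}$ ($A{\left(r,l \right)} = -4 + 2 \frac{l + 1}{r + 1} = -4 + 2 \frac{1 + l}{1 + r} = -4 + \frac{2 \left(1 + l\right)}{1 + r}$)
$p{\left(S \right)} = -7 + S^{2}$ ($p{\left(S \right)} = S^{2} - 7 = -7 + S^{2}$)
$\left(46 + p{\left(5 \right)}\right) A{\left(4,3 \right)} = \left(46 - \left(7 - 5^{2}\right)\right) \frac{2 \left(-1 + 3 - 8\right)}{1 + 4} = \left(46 + \left(-7 + 25\right)\right) \frac{2 \left(-1 + 3 - 8\right)}{5} = \left(46 + 18\right) 2 \cdot \frac{1}{5} \left(-6\right) = 64 \left(- \frac{12}{5}\right) = - \frac{768}{5}$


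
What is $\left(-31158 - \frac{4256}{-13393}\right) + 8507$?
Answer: $- \frac{303360587}{13393} \approx -22651.0$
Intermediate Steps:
$\left(-31158 - \frac{4256}{-13393}\right) + 8507 = \left(-31158 - - \frac{4256}{13393}\right) + 8507 = \left(-31158 + \frac{4256}{13393}\right) + 8507 = - \frac{417294838}{13393} + 8507 = - \frac{303360587}{13393}$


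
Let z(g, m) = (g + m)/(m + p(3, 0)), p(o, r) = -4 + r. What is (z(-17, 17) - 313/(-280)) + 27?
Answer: 7873/280 ≈ 28.118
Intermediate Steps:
z(g, m) = (g + m)/(-4 + m) (z(g, m) = (g + m)/(m + (-4 + 0)) = (g + m)/(m - 4) = (g + m)/(-4 + m))
(z(-17, 17) - 313/(-280)) + 27 = ((-17 + 17)/(-4 + 17) - 313/(-280)) + 27 = (0/13 - 313*(-1/280)) + 27 = ((1/13)*0 + 313/280) + 27 = (0 + 313/280) + 27 = 313/280 + 27 = 7873/280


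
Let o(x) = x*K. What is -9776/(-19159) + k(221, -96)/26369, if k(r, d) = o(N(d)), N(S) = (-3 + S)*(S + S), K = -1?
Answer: -15198704/72171953 ≈ -0.21059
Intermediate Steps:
N(S) = 2*S*(-3 + S) (N(S) = (-3 + S)*(2*S) = 2*S*(-3 + S))
o(x) = -x (o(x) = x*(-1) = -x)
k(r, d) = -2*d*(-3 + d)
-9776/(-19159) + k(221, -96)/26369 = -9776/(-19159) + (2*(-96)*(3 - 1*(-96)))/26369 = -9776*(-1/19159) + (2*(-96)*(3 + 96))*(1/26369) = 9776/19159 + (2*(-96)*99)*(1/26369) = 9776/19159 - 19008*1/26369 = 9776/19159 - 19008/26369 = -15198704/72171953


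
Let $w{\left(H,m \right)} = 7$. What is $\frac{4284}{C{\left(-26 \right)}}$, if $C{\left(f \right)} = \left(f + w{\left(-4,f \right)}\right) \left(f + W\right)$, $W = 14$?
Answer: $\frac{357}{19} \approx 18.789$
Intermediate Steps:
$C{\left(f \right)} = \left(7 + f\right) \left(14 + f\right)$ ($C{\left(f \right)} = \left(f + 7\right) \left(f + 14\right) = \left(7 + f\right) \left(14 + f\right)$)
$\frac{4284}{C{\left(-26 \right)}} = \frac{4284}{98 + \left(-26\right)^{2} + 21 \left(-26\right)} = \frac{4284}{98 + 676 - 546} = \frac{4284}{228} = 4284 \cdot \frac{1}{228} = \frac{357}{19}$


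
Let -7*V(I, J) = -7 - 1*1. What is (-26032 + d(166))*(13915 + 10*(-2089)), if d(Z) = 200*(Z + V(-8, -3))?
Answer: -361137600/7 ≈ -5.1591e+7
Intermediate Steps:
V(I, J) = 8/7 (V(I, J) = -(-7 - 1*1)/7 = -(-7 - 1)/7 = -1/7*(-8) = 8/7)
d(Z) = 1600/7 + 200*Z (d(Z) = 200*(Z + 8/7) = 200*(8/7 + Z) = 1600/7 + 200*Z)
(-26032 + d(166))*(13915 + 10*(-2089)) = (-26032 + (1600/7 + 200*166))*(13915 + 10*(-2089)) = (-26032 + (1600/7 + 33200))*(13915 - 20890) = (-26032 + 234000/7)*(-6975) = (51776/7)*(-6975) = -361137600/7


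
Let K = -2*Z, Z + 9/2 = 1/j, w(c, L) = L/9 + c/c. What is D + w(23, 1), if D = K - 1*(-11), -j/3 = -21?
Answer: 1328/63 ≈ 21.079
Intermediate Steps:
w(c, L) = 1 + L/9 (w(c, L) = L*(⅑) + 1 = L/9 + 1 = 1 + L/9)
j = 63 (j = -3*(-21) = 63)
Z = -565/126 (Z = -9/2 + 1/63 = -565/126 ≈ -4.4841)
K = 565/63 (K = -2*(-565/126) = 565/63 ≈ 8.9682)
D = 1258/63 (D = 565/63 - 1*(-11) = 565/63 + 11 = 1258/63 ≈ 19.968)
D + w(23, 1) = 1258/63 + (1 + (⅑)*1) = 1258/63 + (1 + ⅑) = 1258/63 + 10/9 = 1328/63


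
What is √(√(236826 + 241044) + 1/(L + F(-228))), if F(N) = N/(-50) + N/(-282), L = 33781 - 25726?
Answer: √(11128346275 + 89698571890489*√477870)/9470933 ≈ 26.292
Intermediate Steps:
L = 8055
F(N) = -83*N/3525 (F(N) = N*(-1/50) + N*(-1/282) = -N/50 - N/282 = -83*N/3525)
√(√(236826 + 241044) + 1/(L + F(-228))) = √(√(236826 + 241044) + 1/(8055 - 83/3525*(-228))) = √(√477870 + 1/(8055 + 6308/1175)) = √(√477870 + 1/(9470933/1175)) = √(√477870 + 1175/9470933) = √(1175/9470933 + √477870)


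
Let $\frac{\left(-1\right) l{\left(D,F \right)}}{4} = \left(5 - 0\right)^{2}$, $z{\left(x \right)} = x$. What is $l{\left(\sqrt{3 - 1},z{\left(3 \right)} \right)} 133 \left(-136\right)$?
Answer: $1808800$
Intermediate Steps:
$l{\left(D,F \right)} = -100$ ($l{\left(D,F \right)} = - 4 \left(5 - 0\right)^{2} = - 4 \left(5 + 0\right)^{2} = - 4 \cdot 5^{2} = \left(-4\right) 25 = -100$)
$l{\left(\sqrt{3 - 1},z{\left(3 \right)} \right)} 133 \left(-136\right) = \left(-100\right) 133 \left(-136\right) = \left(-13300\right) \left(-136\right) = 1808800$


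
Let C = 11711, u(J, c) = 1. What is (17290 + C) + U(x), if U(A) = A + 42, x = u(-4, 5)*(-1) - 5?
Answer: 29037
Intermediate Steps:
x = -6 (x = 1*(-1) - 5 = -1 - 5 = -6)
U(A) = 42 + A
(17290 + C) + U(x) = (17290 + 11711) + (42 - 6) = 29001 + 36 = 29037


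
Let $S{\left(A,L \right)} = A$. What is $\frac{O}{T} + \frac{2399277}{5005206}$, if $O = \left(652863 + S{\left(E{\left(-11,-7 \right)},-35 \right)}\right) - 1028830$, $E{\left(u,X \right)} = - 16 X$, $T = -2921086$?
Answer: $\frac{740810512996}{1218386431143} \approx 0.60803$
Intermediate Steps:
$O = -375855$ ($O = \left(652863 - -112\right) - 1028830 = \left(652863 + 112\right) - 1028830 = 652975 - 1028830 = -375855$)
$\frac{O}{T} + \frac{2399277}{5005206} = - \frac{375855}{-2921086} + \frac{2399277}{5005206} = \left(-375855\right) \left(- \frac{1}{2921086}\right) + 2399277 \cdot \frac{1}{5005206} = \frac{375855}{2921086} + \frac{799759}{1668402} = \frac{740810512996}{1218386431143}$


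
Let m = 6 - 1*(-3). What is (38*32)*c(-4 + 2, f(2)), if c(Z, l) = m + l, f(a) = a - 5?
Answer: 7296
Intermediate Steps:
m = 9 (m = 6 + 3 = 9)
f(a) = -5 + a
c(Z, l) = 9 + l
(38*32)*c(-4 + 2, f(2)) = (38*32)*(9 + (-5 + 2)) = 1216*(9 - 3) = 1216*6 = 7296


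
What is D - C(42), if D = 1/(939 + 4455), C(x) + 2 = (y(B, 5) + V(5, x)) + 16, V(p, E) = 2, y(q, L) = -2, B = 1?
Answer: -75515/5394 ≈ -14.000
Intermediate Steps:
C(x) = 14 (C(x) = -2 + ((-2 + 2) + 16) = -2 + (0 + 16) = -2 + 16 = 14)
D = 1/5394 ≈ 0.00018539
D - C(42) = 1/5394 - 1*14 = 1/5394 - 14 = -75515/5394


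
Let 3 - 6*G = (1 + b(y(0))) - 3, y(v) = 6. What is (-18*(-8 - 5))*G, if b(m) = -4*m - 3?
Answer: 1248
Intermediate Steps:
b(m) = -3 - 4*m
G = 16/3 (G = 1/2 - ((1 + (-3 - 4*6)) - 3)/6 = 1/2 - ((1 + (-3 - 24)) - 3)/6 = 1/2 - ((1 - 27) - 3)/6 = 1/2 - (-26 - 3)/6 = 1/2 - 1/6*(-29) = 1/2 + 29/6 = 16/3 ≈ 5.3333)
(-18*(-8 - 5))*G = -18*(-8 - 5)*(16/3) = -18*(-13)*(16/3) = 234*(16/3) = 1248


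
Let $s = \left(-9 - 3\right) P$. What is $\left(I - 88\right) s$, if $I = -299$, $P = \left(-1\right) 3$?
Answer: $-13932$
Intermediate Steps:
$P = -3$
$s = 36$ ($s = \left(-9 - 3\right) \left(-3\right) = \left(-12\right) \left(-3\right) = 36$)
$\left(I - 88\right) s = \left(-299 - 88\right) 36 = \left(-387\right) 36 = -13932$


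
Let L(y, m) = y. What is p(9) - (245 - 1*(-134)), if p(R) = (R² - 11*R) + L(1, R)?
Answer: -396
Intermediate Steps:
p(R) = 1 + R² - 11*R (p(R) = (R² - 11*R) + 1 = 1 + R² - 11*R)
p(9) - (245 - 1*(-134)) = (1 + 9² - 11*9) - (245 - 1*(-134)) = (1 + 81 - 99) - (245 + 134) = -17 - 1*379 = -17 - 379 = -396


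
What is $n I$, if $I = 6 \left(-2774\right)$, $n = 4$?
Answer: $-66576$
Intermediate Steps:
$I = -16644$
$n I = 4 \left(-16644\right) = -66576$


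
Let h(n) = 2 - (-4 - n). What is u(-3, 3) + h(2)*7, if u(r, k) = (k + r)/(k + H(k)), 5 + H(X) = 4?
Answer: 56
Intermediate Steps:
H(X) = -1 (H(X) = -5 + 4 = -1)
h(n) = 6 + n (h(n) = 2 + (4 + n) = 6 + n)
u(r, k) = (k + r)/(-1 + k) (u(r, k) = (k + r)/(k - 1) = (k + r)/(-1 + k))
u(-3, 3) + h(2)*7 = (3 - 3)/(-1 + 3) + (6 + 2)*7 = 0/2 + 8*7 = (½)*0 + 56 = 0 + 56 = 56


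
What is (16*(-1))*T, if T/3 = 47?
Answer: -2256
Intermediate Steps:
T = 141 (T = 3*47 = 141)
(16*(-1))*T = (16*(-1))*141 = -16*141 = -2256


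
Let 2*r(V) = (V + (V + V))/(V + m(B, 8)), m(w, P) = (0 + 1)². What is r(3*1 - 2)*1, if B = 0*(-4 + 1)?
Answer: ¾ ≈ 0.75000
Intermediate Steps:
B = 0 (B = 0*(-3) = 0)
m(w, P) = 1 (m(w, P) = 1² = 1)
r(V) = 3*V/(2*(1 + V)) (r(V) = ((V + (V + V))/(V + 1))/2 = ((V + 2*V)/(1 + V))/2 = ((3*V)/(1 + V))/2 = (3*V/(1 + V))/2 = 3*V/(2*(1 + V)))
r(3*1 - 2)*1 = (3*(3*1 - 2)/(2*(1 + (3*1 - 2))))*1 = (3*(3 - 2)/(2*(1 + (3 - 2))))*1 = ((3/2)*1/(1 + 1))*1 = ((3/2)*1/2)*1 = ((3/2)*1*(½))*1 = (¾)*1 = ¾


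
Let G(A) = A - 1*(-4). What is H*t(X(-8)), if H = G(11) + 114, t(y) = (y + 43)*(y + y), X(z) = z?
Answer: -72240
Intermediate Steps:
G(A) = 4 + A (G(A) = A + 4 = 4 + A)
t(y) = 2*y*(43 + y) (t(y) = (43 + y)*(2*y) = 2*y*(43 + y))
H = 129 (H = (4 + 11) + 114 = 15 + 114 = 129)
H*t(X(-8)) = 129*(2*(-8)*(43 - 8)) = 129*(2*(-8)*35) = 129*(-560) = -72240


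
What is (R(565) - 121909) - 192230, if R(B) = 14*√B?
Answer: -314139 + 14*√565 ≈ -3.1381e+5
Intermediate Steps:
(R(565) - 121909) - 192230 = (14*√565 - 121909) - 192230 = (-121909 + 14*√565) - 192230 = -314139 + 14*√565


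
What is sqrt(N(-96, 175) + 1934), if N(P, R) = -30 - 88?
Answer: 2*sqrt(454) ≈ 42.615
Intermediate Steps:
N(P, R) = -118
sqrt(N(-96, 175) + 1934) = sqrt(-118 + 1934) = sqrt(1816) = 2*sqrt(454)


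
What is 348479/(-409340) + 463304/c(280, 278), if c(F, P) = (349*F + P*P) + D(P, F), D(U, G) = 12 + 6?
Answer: 64328683911/35821752740 ≈ 1.7958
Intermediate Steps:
D(U, G) = 18
c(F, P) = 18 + P**2 + 349*F (c(F, P) = (349*F + P*P) + 18 = (349*F + P**2) + 18 = (P**2 + 349*F) + 18 = 18 + P**2 + 349*F)
348479/(-409340) + 463304/c(280, 278) = 348479/(-409340) + 463304/(18 + 278**2 + 349*280) = 348479*(-1/409340) + 463304/(18 + 77284 + 97720) = -348479/409340 + 463304/175022 = -348479/409340 + 463304*(1/175022) = -348479/409340 + 231652/87511 = 64328683911/35821752740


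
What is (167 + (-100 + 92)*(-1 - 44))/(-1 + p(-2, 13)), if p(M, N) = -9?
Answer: -527/10 ≈ -52.700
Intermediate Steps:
(167 + (-100 + 92)*(-1 - 44))/(-1 + p(-2, 13)) = (167 + (-100 + 92)*(-1 - 44))/(-1 - 9) = (167 - 8*(-45))/(-10) = (167 + 360)*(-1/10) = 527*(-1/10) = -527/10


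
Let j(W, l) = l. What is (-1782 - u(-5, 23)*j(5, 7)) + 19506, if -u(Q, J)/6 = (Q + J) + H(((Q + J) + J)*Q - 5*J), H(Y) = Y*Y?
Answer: 4319280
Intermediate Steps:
H(Y) = Y²
u(Q, J) = -6*J - 6*Q - 6*(-5*J + Q*(Q + 2*J))² (u(Q, J) = -6*((Q + J) + (((Q + J) + J)*Q - 5*J)²) = -6*((J + Q) + (((J + Q) + J)*Q - 5*J)²) = -6*((J + Q) + ((Q + 2*J)*Q - 5*J)²) = -6*((J + Q) + (Q*(Q + 2*J) - 5*J)²) = -6*((J + Q) + (-5*J + Q*(Q + 2*J))²) = -6*(J + Q + (-5*J + Q*(Q + 2*J))²) = -6*J - 6*Q - 6*(-5*J + Q*(Q + 2*J))²)
(-1782 - u(-5, 23)*j(5, 7)) + 19506 = (-1782 - (-6*23 - 6*(-5) - 6*((-5)² - 5*23 + 2*23*(-5))²)*7) + 19506 = (-1782 - (-138 + 30 - 6*(25 - 115 - 230)²)*7) + 19506 = (-1782 - (-138 + 30 - 6*(-320)²)*7) + 19506 = (-1782 - (-138 + 30 - 6*102400)*7) + 19506 = (-1782 - (-138 + 30 - 614400)*7) + 19506 = (-1782 - (-614508)*7) + 19506 = (-1782 - 1*(-4301556)) + 19506 = (-1782 + 4301556) + 19506 = 4299774 + 19506 = 4319280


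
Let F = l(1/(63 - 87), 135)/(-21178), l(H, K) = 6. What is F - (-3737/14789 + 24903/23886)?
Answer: -328410264203/415618313534 ≈ -0.79017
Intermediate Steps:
F = -3/10589 (F = 6/(-21178) = 6*(-1/21178) = -3/10589 ≈ -0.00028331)
F - (-3737/14789 + 24903/23886) = -3/10589 - (-3737/14789 + 24903/23886) = -3/10589 - (-3737*1/14789 + 24903*(1/23886)) = -3/10589 - (-3737/14789 + 2767/2654) = -3/10589 - 1*31003165/39250006 = -3/10589 - 31003165/39250006 = -328410264203/415618313534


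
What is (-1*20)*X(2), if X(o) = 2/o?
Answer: -20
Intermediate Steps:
(-1*20)*X(2) = (-1*20)*(2/2) = -40/2 = -20*1 = -20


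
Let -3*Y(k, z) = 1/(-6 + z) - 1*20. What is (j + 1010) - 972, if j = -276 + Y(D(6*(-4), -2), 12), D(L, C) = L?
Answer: -4165/18 ≈ -231.39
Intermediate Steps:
Y(k, z) = 20/3 - 1/(3*(-6 + z)) (Y(k, z) = -(1/(-6 + z) - 1*20)/3 = -(1/(-6 + z) - 20)/3 = -(-20 + 1/(-6 + z))/3 = 20/3 - 1/(3*(-6 + z)))
j = -4849/18 (j = -276 + (-121 + 20*12)/(3*(-6 + 12)) = -276 + (⅓)*(-121 + 240)/6 = -276 + (⅓)*(⅙)*119 = -276 + 119/18 = -4849/18 ≈ -269.39)
(j + 1010) - 972 = (-4849/18 + 1010) - 972 = 13331/18 - 972 = -4165/18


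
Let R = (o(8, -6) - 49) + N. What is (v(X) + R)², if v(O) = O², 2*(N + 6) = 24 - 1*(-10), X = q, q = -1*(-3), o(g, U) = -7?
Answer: 1296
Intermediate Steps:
q = 3
X = 3
N = 11 (N = -6 + (24 - 1*(-10))/2 = -6 + (24 + 10)/2 = -6 + (½)*34 = -6 + 17 = 11)
R = -45 (R = (-7 - 49) + 11 = -56 + 11 = -45)
(v(X) + R)² = (3² - 45)² = (9 - 45)² = (-36)² = 1296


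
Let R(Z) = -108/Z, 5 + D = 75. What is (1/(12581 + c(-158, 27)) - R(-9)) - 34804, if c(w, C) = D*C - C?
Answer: -502882303/14444 ≈ -34816.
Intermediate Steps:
D = 70 (D = -5 + 75 = 70)
c(w, C) = 69*C (c(w, C) = 70*C - C = 69*C)
(1/(12581 + c(-158, 27)) - R(-9)) - 34804 = (1/(12581 + 69*27) - (-108)/(-9)) - 34804 = (1/(12581 + 1863) - (-108)*(-1)/9) - 34804 = (1/14444 - 1*12) - 34804 = (1/14444 - 12) - 34804 = -173327/14444 - 34804 = -502882303/14444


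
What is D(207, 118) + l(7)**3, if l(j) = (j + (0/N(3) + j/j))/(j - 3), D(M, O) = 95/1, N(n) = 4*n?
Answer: 103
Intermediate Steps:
D(M, O) = 95 (D(M, O) = 95*1 = 95)
l(j) = (1 + j)/(-3 + j) (l(j) = (j + (0/((4*3)) + j/j))/(j - 3) = (j + (0/12 + 1))/(-3 + j) = (j + (0*(1/12) + 1))/(-3 + j) = (j + (0 + 1))/(-3 + j) = (j + 1)/(-3 + j) = (1 + j)/(-3 + j))
D(207, 118) + l(7)**3 = 95 + ((1 + 7)/(-3 + 7))**3 = 95 + (8/4)**3 = 95 + ((1/4)*8)**3 = 95 + 2**3 = 95 + 8 = 103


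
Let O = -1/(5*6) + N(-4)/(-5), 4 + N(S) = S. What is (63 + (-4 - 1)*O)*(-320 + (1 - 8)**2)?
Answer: -89701/6 ≈ -14950.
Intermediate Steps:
N(S) = -4 + S
O = 47/30 (O = -1/(5*6) + (-4 - 4)/(-5) = -1/30 - 8*(-1/5) = -1*1/30 + 8/5 = -1/30 + 8/5 = 47/30 ≈ 1.5667)
(63 + (-4 - 1)*O)*(-320 + (1 - 8)**2) = (63 + (-4 - 1)*(47/30))*(-320 + (1 - 8)**2) = (63 - 5*47/30)*(-320 + (-7)**2) = (63 - 47/6)*(-320 + 49) = (331/6)*(-271) = -89701/6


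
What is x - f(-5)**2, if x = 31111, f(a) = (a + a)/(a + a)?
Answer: 31110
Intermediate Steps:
f(a) = 1 (f(a) = (2*a)/((2*a)) = (2*a)*(1/(2*a)) = 1)
x - f(-5)**2 = 31111 - 1*1**2 = 31111 - 1*1 = 31111 - 1 = 31110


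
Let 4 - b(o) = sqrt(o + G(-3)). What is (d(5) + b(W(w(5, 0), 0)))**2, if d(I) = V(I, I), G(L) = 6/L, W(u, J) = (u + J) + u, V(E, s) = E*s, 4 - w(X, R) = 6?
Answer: (29 - I*sqrt(6))**2 ≈ 835.0 - 142.07*I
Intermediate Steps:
w(X, R) = -2 (w(X, R) = 4 - 1*6 = 4 - 6 = -2)
W(u, J) = J + 2*u (W(u, J) = (J + u) + u = J + 2*u)
d(I) = I**2 (d(I) = I*I = I**2)
b(o) = 4 - sqrt(-2 + o) (b(o) = 4 - sqrt(o + 6/(-3)) = 4 - sqrt(o + 6*(-1/3)) = 4 - sqrt(o - 2) = 4 - sqrt(-2 + o))
(d(5) + b(W(w(5, 0), 0)))**2 = (5**2 + (4 - sqrt(-2 + (0 + 2*(-2)))))**2 = (25 + (4 - sqrt(-2 + (0 - 4))))**2 = (25 + (4 - sqrt(-2 - 4)))**2 = (25 + (4 - sqrt(-6)))**2 = (25 + (4 - I*sqrt(6)))**2 = (29 - I*sqrt(6))**2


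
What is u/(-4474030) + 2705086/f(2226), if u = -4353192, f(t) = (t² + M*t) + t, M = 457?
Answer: 866162436107/607510637580 ≈ 1.4258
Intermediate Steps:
f(t) = t² + 458*t (f(t) = (t² + 457*t) + t = t² + 458*t)
u/(-4474030) + 2705086/f(2226) = -4353192/(-4474030) + 2705086/((2226*(458 + 2226))) = -4353192*(-1/4474030) + 2705086/((2226*2684)) = 2176596/2237015 + 2705086/5974584 = 2176596/2237015 + 2705086*(1/5974584) = 2176596/2237015 + 1352543/2987292 = 866162436107/607510637580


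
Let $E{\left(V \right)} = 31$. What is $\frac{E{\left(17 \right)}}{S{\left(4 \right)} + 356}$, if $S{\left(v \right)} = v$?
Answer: $\frac{31}{360} \approx 0.086111$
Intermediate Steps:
$\frac{E{\left(17 \right)}}{S{\left(4 \right)} + 356} = \frac{1}{4 + 356} \cdot 31 = \frac{1}{360} \cdot 31 = \frac{31}{360}$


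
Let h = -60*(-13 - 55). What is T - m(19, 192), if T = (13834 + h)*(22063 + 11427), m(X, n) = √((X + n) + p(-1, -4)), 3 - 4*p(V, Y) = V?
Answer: 599939860 - 2*√53 ≈ 5.9994e+8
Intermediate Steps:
p(V, Y) = ¾ - V/4
h = 4080 (h = -60*(-68) = 4080)
m(X, n) = √(1 + X + n) (m(X, n) = √((X + n) + (¾ - ¼*(-1))) = √((X + n) + (¾ + ¼)) = √((X + n) + 1) = √(1 + X + n))
T = 599939860 (T = (13834 + 4080)*(22063 + 11427) = 17914*33490 = 599939860)
T - m(19, 192) = 599939860 - √(1 + 19 + 192) = 599939860 - √212 = 599939860 - 2*√53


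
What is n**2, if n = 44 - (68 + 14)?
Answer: 1444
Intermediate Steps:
n = -38 (n = 44 - 1*82 = 44 - 82 = -38)
n**2 = (-38)**2 = 1444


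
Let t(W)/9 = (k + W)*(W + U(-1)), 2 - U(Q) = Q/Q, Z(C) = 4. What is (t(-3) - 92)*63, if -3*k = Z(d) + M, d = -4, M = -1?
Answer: -1260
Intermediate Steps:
U(Q) = 1 (U(Q) = 2 - Q/Q = 2 - 1*1 = 2 - 1 = 1)
k = -1 (k = -(4 - 1)/3 = -1/3*3 = -1)
t(W) = 9*(1 + W)*(-1 + W) (t(W) = 9*((-1 + W)*(W + 1)) = 9*((-1 + W)*(1 + W)) = 9*((1 + W)*(-1 + W)) = 9*(1 + W)*(-1 + W))
(t(-3) - 92)*63 = ((-9 + 9*(-3)**2) - 92)*63 = ((-9 + 9*9) - 92)*63 = ((-9 + 81) - 92)*63 = (72 - 92)*63 = -20*63 = -1260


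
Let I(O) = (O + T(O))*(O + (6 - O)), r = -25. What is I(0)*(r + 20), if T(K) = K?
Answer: 0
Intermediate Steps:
I(O) = 12*O (I(O) = (O + O)*(O + (6 - O)) = (2*O)*6 = 12*O)
I(0)*(r + 20) = (12*0)*(-25 + 20) = 0*(-5) = 0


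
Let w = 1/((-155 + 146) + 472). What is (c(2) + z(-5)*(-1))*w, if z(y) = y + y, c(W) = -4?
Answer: 6/463 ≈ 0.012959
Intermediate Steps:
z(y) = 2*y
w = 1/463 (w = 1/(-9 + 472) = 1/463 ≈ 0.0021598)
(c(2) + z(-5)*(-1))*w = (-4 + (2*(-5))*(-1))*(1/463) = (-4 - 10*(-1))*(1/463) = (-4 + 10)*(1/463) = 6*(1/463) = 6/463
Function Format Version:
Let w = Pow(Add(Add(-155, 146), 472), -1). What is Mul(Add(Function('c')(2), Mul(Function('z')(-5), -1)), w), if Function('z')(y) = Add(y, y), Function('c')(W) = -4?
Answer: Rational(6, 463) ≈ 0.012959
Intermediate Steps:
Function('z')(y) = Mul(2, y)
w = Rational(1, 463) (w = Pow(Add(-9, 472), -1) = Pow(463, -1) = Rational(1, 463) ≈ 0.0021598)
Mul(Add(Function('c')(2), Mul(Function('z')(-5), -1)), w) = Mul(Add(-4, Mul(Mul(2, -5), -1)), Rational(1, 463)) = Mul(Add(-4, Mul(-10, -1)), Rational(1, 463)) = Mul(Add(-4, 10), Rational(1, 463)) = Mul(6, Rational(1, 463)) = Rational(6, 463)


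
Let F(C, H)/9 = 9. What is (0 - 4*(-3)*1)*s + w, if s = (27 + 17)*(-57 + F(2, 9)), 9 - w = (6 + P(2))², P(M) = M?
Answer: 12617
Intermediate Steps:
F(C, H) = 81 (F(C, H) = 9*9 = 81)
w = -55 (w = 9 - (6 + 2)² = 9 - 1*8² = 9 - 1*64 = 9 - 64 = -55)
s = 1056 (s = (27 + 17)*(-57 + 81) = 44*24 = 1056)
(0 - 4*(-3)*1)*s + w = (0 - 4*(-3)*1)*1056 - 55 = (0 + 12*1)*1056 - 55 = (0 + 12)*1056 - 55 = 12*1056 - 55 = 12672 - 55 = 12617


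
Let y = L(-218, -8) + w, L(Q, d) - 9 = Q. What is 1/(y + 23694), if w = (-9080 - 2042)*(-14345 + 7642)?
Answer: 1/74574251 ≈ 1.3409e-8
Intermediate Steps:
L(Q, d) = 9 + Q
w = 74550766 (w = -11122*(-6703) = 74550766)
y = 74550557 (y = (9 - 218) + 74550766 = -209 + 74550766 = 74550557)
1/(y + 23694) = 1/(74550557 + 23694) = 1/74574251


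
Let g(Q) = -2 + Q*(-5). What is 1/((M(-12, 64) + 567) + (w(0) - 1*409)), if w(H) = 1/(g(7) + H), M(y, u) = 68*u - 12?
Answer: 37/166425 ≈ 0.00022232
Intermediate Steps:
M(y, u) = -12 + 68*u
g(Q) = -2 - 5*Q
w(H) = 1/(-37 + H) (w(H) = 1/((-2 - 5*7) + H) = 1/((-2 - 35) + H) = 1/(-37 + H))
1/((M(-12, 64) + 567) + (w(0) - 1*409)) = 1/(((-12 + 68*64) + 567) + (1/(-37 + 0) - 1*409)) = 1/(((-12 + 4352) + 567) + (1/(-37) - 409)) = 1/((4340 + 567) + (-1/37 - 409)) = 1/(4907 - 15134/37) = 1/(166425/37) = 37/166425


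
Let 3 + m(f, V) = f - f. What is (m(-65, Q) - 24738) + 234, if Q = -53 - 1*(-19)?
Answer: -24507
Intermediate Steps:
Q = -34 (Q = -53 + 19 = -34)
m(f, V) = -3 (m(f, V) = -3 + (f - f) = -3 + 0 = -3)
(m(-65, Q) - 24738) + 234 = (-3 - 24738) + 234 = -24741 + 234 = -24507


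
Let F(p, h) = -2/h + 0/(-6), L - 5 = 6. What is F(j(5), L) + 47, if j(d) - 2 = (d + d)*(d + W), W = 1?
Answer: 515/11 ≈ 46.818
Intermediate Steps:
L = 11 (L = 5 + 6 = 11)
j(d) = 2 + 2*d*(1 + d) (j(d) = 2 + (d + d)*(d + 1) = 2 + (2*d)*(1 + d) = 2 + 2*d*(1 + d))
F(p, h) = -2/h (F(p, h) = -2/h + 0*(-1/6) = -2/h + 0 = -2/h)
F(j(5), L) + 47 = -2/11 + 47 = 515/11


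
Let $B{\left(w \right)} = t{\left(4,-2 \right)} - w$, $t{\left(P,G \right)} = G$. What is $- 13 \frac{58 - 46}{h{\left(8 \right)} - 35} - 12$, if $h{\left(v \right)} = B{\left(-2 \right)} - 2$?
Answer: $- \frac{288}{37} \approx -7.7838$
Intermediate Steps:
$B{\left(w \right)} = -2 - w$
$h{\left(v \right)} = -2$ ($h{\left(v \right)} = \left(-2 - -2\right) - 2 = \left(-2 + 2\right) - 2 = 0 - 2 = -2$)
$- 13 \frac{58 - 46}{h{\left(8 \right)} - 35} - 12 = - 13 \frac{58 - 46}{-2 - 35} - 12 = - 13 \frac{12}{-37} - 12 = - 13 \cdot 12 \left(- \frac{1}{37}\right) - 12 = \left(-13\right) \left(- \frac{12}{37}\right) - 12 = \frac{156}{37} - 12 = - \frac{288}{37}$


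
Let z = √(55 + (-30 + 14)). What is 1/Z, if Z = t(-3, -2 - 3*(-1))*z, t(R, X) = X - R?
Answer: √39/156 ≈ 0.040032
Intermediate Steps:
z = √39 (z = √(55 - 16) = √39 ≈ 6.2450)
Z = 4*√39 (Z = ((-2 - 3*(-1)) - 1*(-3))*√39 = ((-2 + 3) + 3)*√39 = (1 + 3)*√39 = 4*√39 ≈ 24.980)
1/Z = 1/(4*√39) = √39/156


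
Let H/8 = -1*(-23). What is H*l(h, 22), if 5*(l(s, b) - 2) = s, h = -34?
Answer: -4416/5 ≈ -883.20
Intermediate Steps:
l(s, b) = 2 + s/5
H = 184 (H = 8*(-1*(-23)) = 8*23 = 184)
H*l(h, 22) = 184*(2 + (⅕)*(-34)) = 184*(2 - 34/5) = 184*(-24/5) = -4416/5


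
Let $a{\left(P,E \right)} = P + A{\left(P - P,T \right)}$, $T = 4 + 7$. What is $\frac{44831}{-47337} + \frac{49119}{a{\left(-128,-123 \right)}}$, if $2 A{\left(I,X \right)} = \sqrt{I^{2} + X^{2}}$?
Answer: $- \frac{665896543}{1656795} \approx -401.92$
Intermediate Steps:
$T = 11$
$A{\left(I,X \right)} = \frac{\sqrt{I^{2} + X^{2}}}{2}$
$a{\left(P,E \right)} = \frac{11}{2} + P$ ($a{\left(P,E \right)} = P + \frac{\sqrt{\left(P - P\right)^{2} + 11^{2}}}{2} = P + \frac{\sqrt{0^{2} + 121}}{2} = P + \frac{\sqrt{0 + 121}}{2} = P + \frac{\sqrt{121}}{2} = P + \frac{1}{2} \cdot 11 = P + \frac{11}{2} = \frac{11}{2} + P$)
$\frac{44831}{-47337} + \frac{49119}{a{\left(-128,-123 \right)}} = \frac{44831}{-47337} + \frac{49119}{\frac{11}{2} - 128} = 44831 \left(- \frac{1}{47337}\right) + \frac{49119}{- \frac{245}{2}} = - \frac{44831}{47337} + 49119 \left(- \frac{2}{245}\right) = - \frac{44831}{47337} - \frac{14034}{35} = - \frac{665896543}{1656795}$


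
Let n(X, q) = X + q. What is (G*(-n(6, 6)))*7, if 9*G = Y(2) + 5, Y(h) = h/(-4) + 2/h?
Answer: -154/3 ≈ -51.333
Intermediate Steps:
Y(h) = 2/h - h/4 (Y(h) = h*(-1/4) + 2/h = -h/4 + 2/h = 2/h - h/4)
G = 11/18 (G = ((2/2 - 1/4*2) + 5)/9 = ((2*(1/2) - 1/2) + 5)/9 = ((1 - 1/2) + 5)/9 = (1/2 + 5)/9 = (1/9)*(11/2) = 11/18 ≈ 0.61111)
(G*(-n(6, 6)))*7 = (11*(-(6 + 6))/18)*7 = (11*(-1*12)/18)*7 = ((11/18)*(-12))*7 = -22/3*7 = -154/3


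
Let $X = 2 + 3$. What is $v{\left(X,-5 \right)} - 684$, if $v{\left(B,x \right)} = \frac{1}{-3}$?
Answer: $- \frac{2053}{3} \approx -684.33$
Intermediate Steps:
$X = 5$
$v{\left(B,x \right)} = - \frac{1}{3}$
$v{\left(X,-5 \right)} - 684 = - \frac{1}{3} - 684 = - \frac{2053}{3}$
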